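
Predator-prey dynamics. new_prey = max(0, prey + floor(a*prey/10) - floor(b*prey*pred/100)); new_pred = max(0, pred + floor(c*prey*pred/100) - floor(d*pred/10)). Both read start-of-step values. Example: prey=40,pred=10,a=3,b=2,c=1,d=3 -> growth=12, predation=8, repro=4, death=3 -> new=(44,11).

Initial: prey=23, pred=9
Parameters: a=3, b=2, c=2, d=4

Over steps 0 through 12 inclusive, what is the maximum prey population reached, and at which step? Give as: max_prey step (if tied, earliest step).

Answer: 32 4

Derivation:
Step 1: prey: 23+6-4=25; pred: 9+4-3=10
Step 2: prey: 25+7-5=27; pred: 10+5-4=11
Step 3: prey: 27+8-5=30; pred: 11+5-4=12
Step 4: prey: 30+9-7=32; pred: 12+7-4=15
Step 5: prey: 32+9-9=32; pred: 15+9-6=18
Step 6: prey: 32+9-11=30; pred: 18+11-7=22
Step 7: prey: 30+9-13=26; pred: 22+13-8=27
Step 8: prey: 26+7-14=19; pred: 27+14-10=31
Step 9: prey: 19+5-11=13; pred: 31+11-12=30
Step 10: prey: 13+3-7=9; pred: 30+7-12=25
Step 11: prey: 9+2-4=7; pred: 25+4-10=19
Step 12: prey: 7+2-2=7; pred: 19+2-7=14
Max prey = 32 at step 4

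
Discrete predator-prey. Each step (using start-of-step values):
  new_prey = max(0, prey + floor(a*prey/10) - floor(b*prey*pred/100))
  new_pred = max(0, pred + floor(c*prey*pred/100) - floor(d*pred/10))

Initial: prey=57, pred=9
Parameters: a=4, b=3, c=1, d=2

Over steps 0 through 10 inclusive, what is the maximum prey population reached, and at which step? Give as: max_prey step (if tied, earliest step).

Answer: 65 2

Derivation:
Step 1: prey: 57+22-15=64; pred: 9+5-1=13
Step 2: prey: 64+25-24=65; pred: 13+8-2=19
Step 3: prey: 65+26-37=54; pred: 19+12-3=28
Step 4: prey: 54+21-45=30; pred: 28+15-5=38
Step 5: prey: 30+12-34=8; pred: 38+11-7=42
Step 6: prey: 8+3-10=1; pred: 42+3-8=37
Step 7: prey: 1+0-1=0; pred: 37+0-7=30
Step 8: prey: 0+0-0=0; pred: 30+0-6=24
Step 9: prey: 0+0-0=0; pred: 24+0-4=20
Step 10: prey: 0+0-0=0; pred: 20+0-4=16
Max prey = 65 at step 2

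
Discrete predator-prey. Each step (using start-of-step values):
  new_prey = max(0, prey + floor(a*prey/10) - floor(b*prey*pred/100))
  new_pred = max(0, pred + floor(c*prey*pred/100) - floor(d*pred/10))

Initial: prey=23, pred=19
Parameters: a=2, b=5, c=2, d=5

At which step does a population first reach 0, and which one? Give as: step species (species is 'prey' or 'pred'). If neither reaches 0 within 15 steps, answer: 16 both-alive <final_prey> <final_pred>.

Answer: 16 both-alive 1 1

Derivation:
Step 1: prey: 23+4-21=6; pred: 19+8-9=18
Step 2: prey: 6+1-5=2; pred: 18+2-9=11
Step 3: prey: 2+0-1=1; pred: 11+0-5=6
Step 4: prey: 1+0-0=1; pred: 6+0-3=3
Step 5: prey: 1+0-0=1; pred: 3+0-1=2
Step 6: prey: 1+0-0=1; pred: 2+0-1=1
Step 7: prey: 1+0-0=1; pred: 1+0-0=1
Steps 8-15: state stable at prey=1, pred=1 (no change)
No extinction within 15 steps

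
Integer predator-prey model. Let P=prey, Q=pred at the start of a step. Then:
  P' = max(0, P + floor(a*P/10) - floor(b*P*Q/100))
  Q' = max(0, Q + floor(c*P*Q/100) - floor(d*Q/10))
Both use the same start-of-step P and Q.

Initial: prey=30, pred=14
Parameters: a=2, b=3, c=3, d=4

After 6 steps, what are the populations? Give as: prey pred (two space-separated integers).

Answer: 1 9

Derivation:
Step 1: prey: 30+6-12=24; pred: 14+12-5=21
Step 2: prey: 24+4-15=13; pred: 21+15-8=28
Step 3: prey: 13+2-10=5; pred: 28+10-11=27
Step 4: prey: 5+1-4=2; pred: 27+4-10=21
Step 5: prey: 2+0-1=1; pred: 21+1-8=14
Step 6: prey: 1+0-0=1; pred: 14+0-5=9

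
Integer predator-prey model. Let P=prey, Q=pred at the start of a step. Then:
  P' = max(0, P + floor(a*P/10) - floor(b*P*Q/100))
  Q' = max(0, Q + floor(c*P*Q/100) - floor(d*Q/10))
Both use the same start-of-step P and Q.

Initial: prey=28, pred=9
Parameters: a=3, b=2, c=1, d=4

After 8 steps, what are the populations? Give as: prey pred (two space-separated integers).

Step 1: prey: 28+8-5=31; pred: 9+2-3=8
Step 2: prey: 31+9-4=36; pred: 8+2-3=7
Step 3: prey: 36+10-5=41; pred: 7+2-2=7
Step 4: prey: 41+12-5=48; pred: 7+2-2=7
Step 5: prey: 48+14-6=56; pred: 7+3-2=8
Step 6: prey: 56+16-8=64; pred: 8+4-3=9
Step 7: prey: 64+19-11=72; pred: 9+5-3=11
Step 8: prey: 72+21-15=78; pred: 11+7-4=14

Answer: 78 14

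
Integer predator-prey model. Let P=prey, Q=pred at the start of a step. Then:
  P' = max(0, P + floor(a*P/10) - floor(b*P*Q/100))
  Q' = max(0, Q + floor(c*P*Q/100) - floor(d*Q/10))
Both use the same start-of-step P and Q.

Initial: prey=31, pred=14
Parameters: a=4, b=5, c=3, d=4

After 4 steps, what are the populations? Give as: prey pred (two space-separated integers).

Step 1: prey: 31+12-21=22; pred: 14+13-5=22
Step 2: prey: 22+8-24=6; pred: 22+14-8=28
Step 3: prey: 6+2-8=0; pred: 28+5-11=22
Step 4: prey: 0+0-0=0; pred: 22+0-8=14

Answer: 0 14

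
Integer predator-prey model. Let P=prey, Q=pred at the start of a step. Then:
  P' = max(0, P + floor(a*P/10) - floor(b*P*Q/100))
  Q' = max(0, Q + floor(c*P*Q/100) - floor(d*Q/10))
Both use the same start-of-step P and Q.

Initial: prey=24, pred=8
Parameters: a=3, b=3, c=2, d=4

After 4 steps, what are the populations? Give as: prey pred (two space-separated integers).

Step 1: prey: 24+7-5=26; pred: 8+3-3=8
Step 2: prey: 26+7-6=27; pred: 8+4-3=9
Step 3: prey: 27+8-7=28; pred: 9+4-3=10
Step 4: prey: 28+8-8=28; pred: 10+5-4=11

Answer: 28 11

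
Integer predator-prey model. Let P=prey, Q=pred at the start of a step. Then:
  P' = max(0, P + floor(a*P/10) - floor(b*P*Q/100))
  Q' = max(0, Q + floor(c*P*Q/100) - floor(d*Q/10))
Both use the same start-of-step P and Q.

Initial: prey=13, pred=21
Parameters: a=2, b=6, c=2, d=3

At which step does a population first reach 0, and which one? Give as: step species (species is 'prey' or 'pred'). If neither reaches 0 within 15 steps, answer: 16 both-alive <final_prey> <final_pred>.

Step 1: prey: 13+2-16=0; pred: 21+5-6=20
First extinction: prey at step 1

Answer: 1 prey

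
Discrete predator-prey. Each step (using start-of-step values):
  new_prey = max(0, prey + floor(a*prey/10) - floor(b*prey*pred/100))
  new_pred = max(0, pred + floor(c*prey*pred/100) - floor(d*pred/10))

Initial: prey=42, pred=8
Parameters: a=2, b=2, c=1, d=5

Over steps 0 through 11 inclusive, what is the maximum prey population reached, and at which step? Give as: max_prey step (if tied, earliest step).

Step 1: prey: 42+8-6=44; pred: 8+3-4=7
Step 2: prey: 44+8-6=46; pred: 7+3-3=7
Step 3: prey: 46+9-6=49; pred: 7+3-3=7
Step 4: prey: 49+9-6=52; pred: 7+3-3=7
Step 5: prey: 52+10-7=55; pred: 7+3-3=7
Step 6: prey: 55+11-7=59; pred: 7+3-3=7
Step 7: prey: 59+11-8=62; pred: 7+4-3=8
Step 8: prey: 62+12-9=65; pred: 8+4-4=8
Step 9: prey: 65+13-10=68; pred: 8+5-4=9
Step 10: prey: 68+13-12=69; pred: 9+6-4=11
Step 11: prey: 69+13-15=67; pred: 11+7-5=13
Max prey = 69 at step 10

Answer: 69 10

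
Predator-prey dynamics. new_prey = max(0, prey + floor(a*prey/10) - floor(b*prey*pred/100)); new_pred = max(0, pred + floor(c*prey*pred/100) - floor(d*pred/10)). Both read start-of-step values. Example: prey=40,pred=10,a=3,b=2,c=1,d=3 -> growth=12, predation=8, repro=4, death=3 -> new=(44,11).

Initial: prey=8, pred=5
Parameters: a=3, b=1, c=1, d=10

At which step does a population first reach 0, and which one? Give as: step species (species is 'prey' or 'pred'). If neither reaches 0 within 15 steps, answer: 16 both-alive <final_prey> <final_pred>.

Step 1: prey: 8+2-0=10; pred: 5+0-5=0
First extinction: pred at step 1

Answer: 1 pred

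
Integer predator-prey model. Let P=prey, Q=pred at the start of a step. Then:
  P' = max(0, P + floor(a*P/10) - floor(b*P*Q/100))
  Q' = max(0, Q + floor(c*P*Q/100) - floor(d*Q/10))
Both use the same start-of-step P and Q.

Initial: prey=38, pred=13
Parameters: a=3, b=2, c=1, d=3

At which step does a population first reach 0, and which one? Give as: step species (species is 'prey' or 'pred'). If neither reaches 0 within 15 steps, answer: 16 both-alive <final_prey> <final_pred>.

Step 1: prey: 38+11-9=40; pred: 13+4-3=14
Step 2: prey: 40+12-11=41; pred: 14+5-4=15
Step 3: prey: 41+12-12=41; pred: 15+6-4=17
Step 4: prey: 41+12-13=40; pred: 17+6-5=18
Step 5: prey: 40+12-14=38; pred: 18+7-5=20
Step 6: prey: 38+11-15=34; pred: 20+7-6=21
Step 7: prey: 34+10-14=30; pred: 21+7-6=22
Step 8: prey: 30+9-13=26; pred: 22+6-6=22
Step 9: prey: 26+7-11=22; pred: 22+5-6=21
Step 10: prey: 22+6-9=19; pred: 21+4-6=19
Step 11: prey: 19+5-7=17; pred: 19+3-5=17
Step 12: prey: 17+5-5=17; pred: 17+2-5=14
Step 13: prey: 17+5-4=18; pred: 14+2-4=12
Step 14: prey: 18+5-4=19; pred: 12+2-3=11
Step 15: prey: 19+5-4=20; pred: 11+2-3=10
No extinction within 15 steps

Answer: 16 both-alive 20 10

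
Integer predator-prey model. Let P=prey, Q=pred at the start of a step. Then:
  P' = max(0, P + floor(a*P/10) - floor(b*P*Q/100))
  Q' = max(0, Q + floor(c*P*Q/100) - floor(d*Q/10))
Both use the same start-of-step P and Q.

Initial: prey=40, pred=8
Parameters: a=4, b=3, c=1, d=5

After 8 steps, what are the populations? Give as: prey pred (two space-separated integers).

Answer: 76 31

Derivation:
Step 1: prey: 40+16-9=47; pred: 8+3-4=7
Step 2: prey: 47+18-9=56; pred: 7+3-3=7
Step 3: prey: 56+22-11=67; pred: 7+3-3=7
Step 4: prey: 67+26-14=79; pred: 7+4-3=8
Step 5: prey: 79+31-18=92; pred: 8+6-4=10
Step 6: prey: 92+36-27=101; pred: 10+9-5=14
Step 7: prey: 101+40-42=99; pred: 14+14-7=21
Step 8: prey: 99+39-62=76; pred: 21+20-10=31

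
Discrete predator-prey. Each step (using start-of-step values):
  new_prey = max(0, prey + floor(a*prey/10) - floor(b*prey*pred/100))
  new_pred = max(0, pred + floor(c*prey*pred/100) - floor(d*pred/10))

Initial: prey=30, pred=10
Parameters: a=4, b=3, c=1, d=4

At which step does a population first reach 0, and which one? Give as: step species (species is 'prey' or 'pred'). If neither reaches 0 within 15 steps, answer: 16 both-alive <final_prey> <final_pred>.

Step 1: prey: 30+12-9=33; pred: 10+3-4=9
Step 2: prey: 33+13-8=38; pred: 9+2-3=8
Step 3: prey: 38+15-9=44; pred: 8+3-3=8
Step 4: prey: 44+17-10=51; pred: 8+3-3=8
Step 5: prey: 51+20-12=59; pred: 8+4-3=9
Step 6: prey: 59+23-15=67; pred: 9+5-3=11
Step 7: prey: 67+26-22=71; pred: 11+7-4=14
Step 8: prey: 71+28-29=70; pred: 14+9-5=18
Step 9: prey: 70+28-37=61; pred: 18+12-7=23
Step 10: prey: 61+24-42=43; pred: 23+14-9=28
Step 11: prey: 43+17-36=24; pred: 28+12-11=29
Step 12: prey: 24+9-20=13; pred: 29+6-11=24
Step 13: prey: 13+5-9=9; pred: 24+3-9=18
Step 14: prey: 9+3-4=8; pred: 18+1-7=12
Step 15: prey: 8+3-2=9; pred: 12+0-4=8
No extinction within 15 steps

Answer: 16 both-alive 9 8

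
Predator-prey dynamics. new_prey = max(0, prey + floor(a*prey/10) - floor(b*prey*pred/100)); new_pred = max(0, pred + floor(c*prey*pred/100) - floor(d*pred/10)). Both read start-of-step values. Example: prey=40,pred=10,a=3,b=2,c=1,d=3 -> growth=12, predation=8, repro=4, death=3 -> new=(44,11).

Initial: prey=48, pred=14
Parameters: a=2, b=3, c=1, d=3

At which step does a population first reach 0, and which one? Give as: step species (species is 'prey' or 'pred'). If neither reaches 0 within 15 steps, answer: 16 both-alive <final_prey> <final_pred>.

Answer: 16 both-alive 15 3

Derivation:
Step 1: prey: 48+9-20=37; pred: 14+6-4=16
Step 2: prey: 37+7-17=27; pred: 16+5-4=17
Step 3: prey: 27+5-13=19; pred: 17+4-5=16
Step 4: prey: 19+3-9=13; pred: 16+3-4=15
Step 5: prey: 13+2-5=10; pred: 15+1-4=12
Step 6: prey: 10+2-3=9; pred: 12+1-3=10
Step 7: prey: 9+1-2=8; pred: 10+0-3=7
Step 8: prey: 8+1-1=8; pred: 7+0-2=5
Step 9: prey: 8+1-1=8; pred: 5+0-1=4
Step 10: prey: 8+1-0=9; pred: 4+0-1=3
Step 11: prey: 9+1-0=10; pred: 3+0-0=3
Step 12: prey: 10+2-0=12; pred: 3+0-0=3
Step 13: prey: 12+2-1=13; pred: 3+0-0=3
Step 14: prey: 13+2-1=14; pred: 3+0-0=3
Step 15: prey: 14+2-1=15; pred: 3+0-0=3
No extinction within 15 steps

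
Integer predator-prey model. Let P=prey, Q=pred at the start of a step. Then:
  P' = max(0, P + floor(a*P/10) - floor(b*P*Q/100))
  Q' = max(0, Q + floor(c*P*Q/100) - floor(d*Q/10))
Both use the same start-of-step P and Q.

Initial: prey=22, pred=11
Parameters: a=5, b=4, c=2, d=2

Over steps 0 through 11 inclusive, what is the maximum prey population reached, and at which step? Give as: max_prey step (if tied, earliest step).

Answer: 24 1

Derivation:
Step 1: prey: 22+11-9=24; pred: 11+4-2=13
Step 2: prey: 24+12-12=24; pred: 13+6-2=17
Step 3: prey: 24+12-16=20; pred: 17+8-3=22
Step 4: prey: 20+10-17=13; pred: 22+8-4=26
Step 5: prey: 13+6-13=6; pred: 26+6-5=27
Step 6: prey: 6+3-6=3; pred: 27+3-5=25
Step 7: prey: 3+1-3=1; pred: 25+1-5=21
Step 8: prey: 1+0-0=1; pred: 21+0-4=17
Step 9: prey: 1+0-0=1; pred: 17+0-3=14
Step 10: prey: 1+0-0=1; pred: 14+0-2=12
Step 11: prey: 1+0-0=1; pred: 12+0-2=10
Max prey = 24 at step 1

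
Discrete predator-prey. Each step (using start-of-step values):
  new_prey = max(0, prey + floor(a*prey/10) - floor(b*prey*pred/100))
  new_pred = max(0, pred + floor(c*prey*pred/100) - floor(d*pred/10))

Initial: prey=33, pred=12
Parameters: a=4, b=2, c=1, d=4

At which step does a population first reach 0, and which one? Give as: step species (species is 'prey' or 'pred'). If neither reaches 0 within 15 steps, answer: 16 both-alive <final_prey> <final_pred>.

Answer: 16 both-alive 7 6

Derivation:
Step 1: prey: 33+13-7=39; pred: 12+3-4=11
Step 2: prey: 39+15-8=46; pred: 11+4-4=11
Step 3: prey: 46+18-10=54; pred: 11+5-4=12
Step 4: prey: 54+21-12=63; pred: 12+6-4=14
Step 5: prey: 63+25-17=71; pred: 14+8-5=17
Step 6: prey: 71+28-24=75; pred: 17+12-6=23
Step 7: prey: 75+30-34=71; pred: 23+17-9=31
Step 8: prey: 71+28-44=55; pred: 31+22-12=41
Step 9: prey: 55+22-45=32; pred: 41+22-16=47
Step 10: prey: 32+12-30=14; pred: 47+15-18=44
Step 11: prey: 14+5-12=7; pred: 44+6-17=33
Step 12: prey: 7+2-4=5; pred: 33+2-13=22
Step 13: prey: 5+2-2=5; pred: 22+1-8=15
Step 14: prey: 5+2-1=6; pred: 15+0-6=9
Step 15: prey: 6+2-1=7; pred: 9+0-3=6
No extinction within 15 steps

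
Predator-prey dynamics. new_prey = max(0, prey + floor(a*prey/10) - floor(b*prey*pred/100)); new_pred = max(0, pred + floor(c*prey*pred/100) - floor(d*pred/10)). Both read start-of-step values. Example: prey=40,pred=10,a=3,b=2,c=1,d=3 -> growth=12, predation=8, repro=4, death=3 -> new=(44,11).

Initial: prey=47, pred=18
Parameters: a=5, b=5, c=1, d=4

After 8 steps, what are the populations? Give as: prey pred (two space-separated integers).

Answer: 19 2

Derivation:
Step 1: prey: 47+23-42=28; pred: 18+8-7=19
Step 2: prey: 28+14-26=16; pred: 19+5-7=17
Step 3: prey: 16+8-13=11; pred: 17+2-6=13
Step 4: prey: 11+5-7=9; pred: 13+1-5=9
Step 5: prey: 9+4-4=9; pred: 9+0-3=6
Step 6: prey: 9+4-2=11; pred: 6+0-2=4
Step 7: prey: 11+5-2=14; pred: 4+0-1=3
Step 8: prey: 14+7-2=19; pred: 3+0-1=2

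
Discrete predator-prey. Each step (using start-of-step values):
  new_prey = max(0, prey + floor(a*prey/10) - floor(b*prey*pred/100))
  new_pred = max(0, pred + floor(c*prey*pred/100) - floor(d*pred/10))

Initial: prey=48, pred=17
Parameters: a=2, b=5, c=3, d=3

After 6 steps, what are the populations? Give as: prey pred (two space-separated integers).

Answer: 0 12

Derivation:
Step 1: prey: 48+9-40=17; pred: 17+24-5=36
Step 2: prey: 17+3-30=0; pred: 36+18-10=44
Step 3: prey: 0+0-0=0; pred: 44+0-13=31
Step 4: prey: 0+0-0=0; pred: 31+0-9=22
Step 5: prey: 0+0-0=0; pred: 22+0-6=16
Step 6: prey: 0+0-0=0; pred: 16+0-4=12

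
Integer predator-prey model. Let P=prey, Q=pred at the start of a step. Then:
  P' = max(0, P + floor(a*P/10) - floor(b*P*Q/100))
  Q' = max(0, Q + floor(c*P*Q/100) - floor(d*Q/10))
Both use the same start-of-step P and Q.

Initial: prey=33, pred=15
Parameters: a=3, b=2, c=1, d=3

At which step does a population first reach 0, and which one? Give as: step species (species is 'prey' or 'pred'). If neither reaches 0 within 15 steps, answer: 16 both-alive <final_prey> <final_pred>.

Step 1: prey: 33+9-9=33; pred: 15+4-4=15
Steps 2-15: state stable at prey=33, pred=15 (no change)
No extinction within 15 steps

Answer: 16 both-alive 33 15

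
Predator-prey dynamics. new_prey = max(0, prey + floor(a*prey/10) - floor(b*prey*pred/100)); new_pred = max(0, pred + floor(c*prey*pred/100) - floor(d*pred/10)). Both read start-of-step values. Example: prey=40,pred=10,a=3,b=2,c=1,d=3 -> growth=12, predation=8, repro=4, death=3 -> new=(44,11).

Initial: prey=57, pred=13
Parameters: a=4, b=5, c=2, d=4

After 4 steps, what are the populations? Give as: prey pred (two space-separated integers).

Step 1: prey: 57+22-37=42; pred: 13+14-5=22
Step 2: prey: 42+16-46=12; pred: 22+18-8=32
Step 3: prey: 12+4-19=0; pred: 32+7-12=27
Step 4: prey: 0+0-0=0; pred: 27+0-10=17

Answer: 0 17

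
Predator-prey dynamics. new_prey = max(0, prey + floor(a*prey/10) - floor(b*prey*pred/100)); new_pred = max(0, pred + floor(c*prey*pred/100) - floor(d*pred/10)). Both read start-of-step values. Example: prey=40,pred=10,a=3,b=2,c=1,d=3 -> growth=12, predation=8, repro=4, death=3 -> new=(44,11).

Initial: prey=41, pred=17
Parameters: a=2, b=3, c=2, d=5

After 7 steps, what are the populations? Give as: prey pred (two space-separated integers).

Answer: 6 2

Derivation:
Step 1: prey: 41+8-20=29; pred: 17+13-8=22
Step 2: prey: 29+5-19=15; pred: 22+12-11=23
Step 3: prey: 15+3-10=8; pred: 23+6-11=18
Step 4: prey: 8+1-4=5; pred: 18+2-9=11
Step 5: prey: 5+1-1=5; pred: 11+1-5=7
Step 6: prey: 5+1-1=5; pred: 7+0-3=4
Step 7: prey: 5+1-0=6; pred: 4+0-2=2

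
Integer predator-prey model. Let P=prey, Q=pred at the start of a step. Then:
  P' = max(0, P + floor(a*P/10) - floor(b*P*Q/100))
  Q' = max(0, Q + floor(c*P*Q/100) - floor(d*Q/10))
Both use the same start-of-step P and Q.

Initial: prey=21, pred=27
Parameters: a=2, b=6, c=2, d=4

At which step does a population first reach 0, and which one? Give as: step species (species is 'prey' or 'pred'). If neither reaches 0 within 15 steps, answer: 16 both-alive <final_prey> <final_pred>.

Step 1: prey: 21+4-34=0; pred: 27+11-10=28
First extinction: prey at step 1

Answer: 1 prey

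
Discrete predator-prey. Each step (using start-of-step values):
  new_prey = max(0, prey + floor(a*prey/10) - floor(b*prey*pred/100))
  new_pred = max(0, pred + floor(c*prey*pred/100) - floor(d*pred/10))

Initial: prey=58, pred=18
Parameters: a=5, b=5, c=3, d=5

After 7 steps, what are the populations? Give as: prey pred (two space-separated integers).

Step 1: prey: 58+29-52=35; pred: 18+31-9=40
Step 2: prey: 35+17-70=0; pred: 40+42-20=62
Step 3: prey: 0+0-0=0; pred: 62+0-31=31
Step 4: prey: 0+0-0=0; pred: 31+0-15=16
Step 5: prey: 0+0-0=0; pred: 16+0-8=8
Step 6: prey: 0+0-0=0; pred: 8+0-4=4
Step 7: prey: 0+0-0=0; pred: 4+0-2=2

Answer: 0 2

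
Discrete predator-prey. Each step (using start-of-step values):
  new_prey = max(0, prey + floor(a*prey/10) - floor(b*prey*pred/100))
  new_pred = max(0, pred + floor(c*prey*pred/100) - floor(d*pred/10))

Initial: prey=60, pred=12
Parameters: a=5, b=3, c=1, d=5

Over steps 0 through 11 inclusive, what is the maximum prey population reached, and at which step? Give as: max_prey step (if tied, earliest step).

Step 1: prey: 60+30-21=69; pred: 12+7-6=13
Step 2: prey: 69+34-26=77; pred: 13+8-6=15
Step 3: prey: 77+38-34=81; pred: 15+11-7=19
Step 4: prey: 81+40-46=75; pred: 19+15-9=25
Step 5: prey: 75+37-56=56; pred: 25+18-12=31
Step 6: prey: 56+28-52=32; pred: 31+17-15=33
Step 7: prey: 32+16-31=17; pred: 33+10-16=27
Step 8: prey: 17+8-13=12; pred: 27+4-13=18
Step 9: prey: 12+6-6=12; pred: 18+2-9=11
Step 10: prey: 12+6-3=15; pred: 11+1-5=7
Step 11: prey: 15+7-3=19; pred: 7+1-3=5
Max prey = 81 at step 3

Answer: 81 3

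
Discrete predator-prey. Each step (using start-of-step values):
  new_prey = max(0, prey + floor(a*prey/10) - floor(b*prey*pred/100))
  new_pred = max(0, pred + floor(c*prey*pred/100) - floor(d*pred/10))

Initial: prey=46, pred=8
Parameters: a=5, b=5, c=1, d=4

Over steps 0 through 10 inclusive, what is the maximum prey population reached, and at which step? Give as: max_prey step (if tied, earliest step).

Step 1: prey: 46+23-18=51; pred: 8+3-3=8
Step 2: prey: 51+25-20=56; pred: 8+4-3=9
Step 3: prey: 56+28-25=59; pred: 9+5-3=11
Step 4: prey: 59+29-32=56; pred: 11+6-4=13
Step 5: prey: 56+28-36=48; pred: 13+7-5=15
Step 6: prey: 48+24-36=36; pred: 15+7-6=16
Step 7: prey: 36+18-28=26; pred: 16+5-6=15
Step 8: prey: 26+13-19=20; pred: 15+3-6=12
Step 9: prey: 20+10-12=18; pred: 12+2-4=10
Step 10: prey: 18+9-9=18; pred: 10+1-4=7
Max prey = 59 at step 3

Answer: 59 3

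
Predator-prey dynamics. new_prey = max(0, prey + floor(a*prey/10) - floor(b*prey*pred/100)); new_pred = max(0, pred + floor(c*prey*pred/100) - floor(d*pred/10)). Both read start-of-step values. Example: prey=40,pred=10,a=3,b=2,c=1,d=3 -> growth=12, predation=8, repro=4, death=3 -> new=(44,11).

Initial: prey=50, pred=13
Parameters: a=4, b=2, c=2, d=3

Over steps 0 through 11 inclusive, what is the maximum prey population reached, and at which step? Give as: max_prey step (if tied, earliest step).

Step 1: prey: 50+20-13=57; pred: 13+13-3=23
Step 2: prey: 57+22-26=53; pred: 23+26-6=43
Step 3: prey: 53+21-45=29; pred: 43+45-12=76
Step 4: prey: 29+11-44=0; pred: 76+44-22=98
Step 5: prey: 0+0-0=0; pred: 98+0-29=69
Step 6: prey: 0+0-0=0; pred: 69+0-20=49
Step 7: prey: 0+0-0=0; pred: 49+0-14=35
Step 8: prey: 0+0-0=0; pred: 35+0-10=25
Step 9: prey: 0+0-0=0; pred: 25+0-7=18
Step 10: prey: 0+0-0=0; pred: 18+0-5=13
Step 11: prey: 0+0-0=0; pred: 13+0-3=10
Max prey = 57 at step 1

Answer: 57 1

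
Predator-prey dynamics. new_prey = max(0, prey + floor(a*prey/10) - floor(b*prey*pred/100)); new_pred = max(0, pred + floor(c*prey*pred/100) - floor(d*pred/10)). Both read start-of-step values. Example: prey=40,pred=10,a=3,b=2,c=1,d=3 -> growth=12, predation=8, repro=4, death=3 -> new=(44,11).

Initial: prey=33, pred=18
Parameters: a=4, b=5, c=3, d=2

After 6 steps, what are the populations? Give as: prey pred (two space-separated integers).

Answer: 0 19

Derivation:
Step 1: prey: 33+13-29=17; pred: 18+17-3=32
Step 2: prey: 17+6-27=0; pred: 32+16-6=42
Step 3: prey: 0+0-0=0; pred: 42+0-8=34
Step 4: prey: 0+0-0=0; pred: 34+0-6=28
Step 5: prey: 0+0-0=0; pred: 28+0-5=23
Step 6: prey: 0+0-0=0; pred: 23+0-4=19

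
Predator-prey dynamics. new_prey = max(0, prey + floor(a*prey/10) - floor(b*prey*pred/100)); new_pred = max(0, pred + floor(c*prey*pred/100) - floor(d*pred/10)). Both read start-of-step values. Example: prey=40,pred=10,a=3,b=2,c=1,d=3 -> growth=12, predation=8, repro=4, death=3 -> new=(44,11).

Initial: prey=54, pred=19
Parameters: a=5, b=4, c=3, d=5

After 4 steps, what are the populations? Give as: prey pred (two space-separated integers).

Answer: 0 17

Derivation:
Step 1: prey: 54+27-41=40; pred: 19+30-9=40
Step 2: prey: 40+20-64=0; pred: 40+48-20=68
Step 3: prey: 0+0-0=0; pred: 68+0-34=34
Step 4: prey: 0+0-0=0; pred: 34+0-17=17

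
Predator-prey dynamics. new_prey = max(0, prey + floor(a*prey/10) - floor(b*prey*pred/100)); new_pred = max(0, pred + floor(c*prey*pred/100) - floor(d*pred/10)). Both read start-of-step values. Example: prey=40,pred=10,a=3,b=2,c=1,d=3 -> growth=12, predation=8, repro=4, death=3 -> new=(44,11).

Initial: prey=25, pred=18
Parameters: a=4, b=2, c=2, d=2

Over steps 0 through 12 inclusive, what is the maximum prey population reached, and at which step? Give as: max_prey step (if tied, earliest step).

Step 1: prey: 25+10-9=26; pred: 18+9-3=24
Step 2: prey: 26+10-12=24; pred: 24+12-4=32
Step 3: prey: 24+9-15=18; pred: 32+15-6=41
Step 4: prey: 18+7-14=11; pred: 41+14-8=47
Step 5: prey: 11+4-10=5; pred: 47+10-9=48
Step 6: prey: 5+2-4=3; pred: 48+4-9=43
Step 7: prey: 3+1-2=2; pred: 43+2-8=37
Step 8: prey: 2+0-1=1; pred: 37+1-7=31
Step 9: prey: 1+0-0=1; pred: 31+0-6=25
Step 10: prey: 1+0-0=1; pred: 25+0-5=20
Step 11: prey: 1+0-0=1; pred: 20+0-4=16
Step 12: prey: 1+0-0=1; pred: 16+0-3=13
Max prey = 26 at step 1

Answer: 26 1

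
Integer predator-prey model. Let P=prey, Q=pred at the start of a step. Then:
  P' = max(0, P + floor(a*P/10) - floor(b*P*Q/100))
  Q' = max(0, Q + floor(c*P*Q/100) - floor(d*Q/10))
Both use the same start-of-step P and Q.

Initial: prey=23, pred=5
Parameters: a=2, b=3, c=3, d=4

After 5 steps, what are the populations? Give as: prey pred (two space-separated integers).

Step 1: prey: 23+4-3=24; pred: 5+3-2=6
Step 2: prey: 24+4-4=24; pred: 6+4-2=8
Step 3: prey: 24+4-5=23; pred: 8+5-3=10
Step 4: prey: 23+4-6=21; pred: 10+6-4=12
Step 5: prey: 21+4-7=18; pred: 12+7-4=15

Answer: 18 15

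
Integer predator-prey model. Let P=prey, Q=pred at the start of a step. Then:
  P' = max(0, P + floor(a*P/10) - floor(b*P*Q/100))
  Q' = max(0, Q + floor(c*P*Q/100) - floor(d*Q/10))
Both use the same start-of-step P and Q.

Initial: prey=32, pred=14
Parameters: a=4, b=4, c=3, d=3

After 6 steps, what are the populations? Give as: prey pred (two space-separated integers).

Step 1: prey: 32+12-17=27; pred: 14+13-4=23
Step 2: prey: 27+10-24=13; pred: 23+18-6=35
Step 3: prey: 13+5-18=0; pred: 35+13-10=38
Step 4: prey: 0+0-0=0; pred: 38+0-11=27
Step 5: prey: 0+0-0=0; pred: 27+0-8=19
Step 6: prey: 0+0-0=0; pred: 19+0-5=14

Answer: 0 14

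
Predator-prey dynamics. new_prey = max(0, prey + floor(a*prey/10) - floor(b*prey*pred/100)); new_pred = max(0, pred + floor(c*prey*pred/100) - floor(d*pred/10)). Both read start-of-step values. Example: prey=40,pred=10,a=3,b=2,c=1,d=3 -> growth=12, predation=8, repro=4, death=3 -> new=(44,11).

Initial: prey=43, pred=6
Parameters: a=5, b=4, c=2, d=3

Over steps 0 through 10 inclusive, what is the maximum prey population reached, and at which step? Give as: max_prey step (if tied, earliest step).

Answer: 60 2

Derivation:
Step 1: prey: 43+21-10=54; pred: 6+5-1=10
Step 2: prey: 54+27-21=60; pred: 10+10-3=17
Step 3: prey: 60+30-40=50; pred: 17+20-5=32
Step 4: prey: 50+25-64=11; pred: 32+32-9=55
Step 5: prey: 11+5-24=0; pred: 55+12-16=51
Step 6: prey: 0+0-0=0; pred: 51+0-15=36
Step 7: prey: 0+0-0=0; pred: 36+0-10=26
Step 8: prey: 0+0-0=0; pred: 26+0-7=19
Step 9: prey: 0+0-0=0; pred: 19+0-5=14
Step 10: prey: 0+0-0=0; pred: 14+0-4=10
Max prey = 60 at step 2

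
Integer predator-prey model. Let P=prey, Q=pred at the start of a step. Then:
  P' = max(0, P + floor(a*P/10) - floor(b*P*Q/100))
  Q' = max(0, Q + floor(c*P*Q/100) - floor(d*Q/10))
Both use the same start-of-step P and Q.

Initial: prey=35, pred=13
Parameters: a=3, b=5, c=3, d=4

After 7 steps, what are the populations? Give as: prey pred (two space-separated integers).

Answer: 0 3

Derivation:
Step 1: prey: 35+10-22=23; pred: 13+13-5=21
Step 2: prey: 23+6-24=5; pred: 21+14-8=27
Step 3: prey: 5+1-6=0; pred: 27+4-10=21
Step 4: prey: 0+0-0=0; pred: 21+0-8=13
Step 5: prey: 0+0-0=0; pred: 13+0-5=8
Step 6: prey: 0+0-0=0; pred: 8+0-3=5
Step 7: prey: 0+0-0=0; pred: 5+0-2=3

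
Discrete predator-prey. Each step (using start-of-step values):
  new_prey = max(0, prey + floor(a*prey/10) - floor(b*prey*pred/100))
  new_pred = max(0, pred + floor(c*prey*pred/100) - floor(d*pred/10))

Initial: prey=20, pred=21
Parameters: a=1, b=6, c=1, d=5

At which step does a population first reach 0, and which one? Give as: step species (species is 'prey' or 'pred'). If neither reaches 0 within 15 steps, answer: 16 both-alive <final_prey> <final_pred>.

Answer: 1 prey

Derivation:
Step 1: prey: 20+2-25=0; pred: 21+4-10=15
First extinction: prey at step 1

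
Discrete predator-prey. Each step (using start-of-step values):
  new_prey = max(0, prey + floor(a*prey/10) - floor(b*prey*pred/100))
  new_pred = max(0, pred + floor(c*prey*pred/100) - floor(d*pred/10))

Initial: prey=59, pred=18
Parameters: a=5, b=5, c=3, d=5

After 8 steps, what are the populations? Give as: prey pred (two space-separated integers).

Step 1: prey: 59+29-53=35; pred: 18+31-9=40
Step 2: prey: 35+17-70=0; pred: 40+42-20=62
Step 3: prey: 0+0-0=0; pred: 62+0-31=31
Step 4: prey: 0+0-0=0; pred: 31+0-15=16
Step 5: prey: 0+0-0=0; pred: 16+0-8=8
Step 6: prey: 0+0-0=0; pred: 8+0-4=4
Step 7: prey: 0+0-0=0; pred: 4+0-2=2
Step 8: prey: 0+0-0=0; pred: 2+0-1=1

Answer: 0 1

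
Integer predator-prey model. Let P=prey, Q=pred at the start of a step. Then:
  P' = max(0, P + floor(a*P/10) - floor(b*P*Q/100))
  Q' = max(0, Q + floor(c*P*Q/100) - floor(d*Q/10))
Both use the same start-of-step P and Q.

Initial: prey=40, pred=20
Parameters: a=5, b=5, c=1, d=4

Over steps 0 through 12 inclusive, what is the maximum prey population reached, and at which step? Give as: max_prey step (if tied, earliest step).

Answer: 79 12

Derivation:
Step 1: prey: 40+20-40=20; pred: 20+8-8=20
Step 2: prey: 20+10-20=10; pred: 20+4-8=16
Step 3: prey: 10+5-8=7; pred: 16+1-6=11
Step 4: prey: 7+3-3=7; pred: 11+0-4=7
Step 5: prey: 7+3-2=8; pred: 7+0-2=5
Step 6: prey: 8+4-2=10; pred: 5+0-2=3
Step 7: prey: 10+5-1=14; pred: 3+0-1=2
Step 8: prey: 14+7-1=20; pred: 2+0-0=2
Step 9: prey: 20+10-2=28; pred: 2+0-0=2
Step 10: prey: 28+14-2=40; pred: 2+0-0=2
Step 11: prey: 40+20-4=56; pred: 2+0-0=2
Step 12: prey: 56+28-5=79; pred: 2+1-0=3
Max prey = 79 at step 12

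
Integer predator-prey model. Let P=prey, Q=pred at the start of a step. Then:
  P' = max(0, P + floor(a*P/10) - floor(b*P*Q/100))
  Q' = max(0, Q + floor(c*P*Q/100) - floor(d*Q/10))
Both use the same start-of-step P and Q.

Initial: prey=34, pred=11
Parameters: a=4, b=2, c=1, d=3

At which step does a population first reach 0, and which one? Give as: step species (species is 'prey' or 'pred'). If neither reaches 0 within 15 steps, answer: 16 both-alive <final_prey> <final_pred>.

Step 1: prey: 34+13-7=40; pred: 11+3-3=11
Step 2: prey: 40+16-8=48; pred: 11+4-3=12
Step 3: prey: 48+19-11=56; pred: 12+5-3=14
Step 4: prey: 56+22-15=63; pred: 14+7-4=17
Step 5: prey: 63+25-21=67; pred: 17+10-5=22
Step 6: prey: 67+26-29=64; pred: 22+14-6=30
Step 7: prey: 64+25-38=51; pred: 30+19-9=40
Step 8: prey: 51+20-40=31; pred: 40+20-12=48
Step 9: prey: 31+12-29=14; pred: 48+14-14=48
Step 10: prey: 14+5-13=6; pred: 48+6-14=40
Step 11: prey: 6+2-4=4; pred: 40+2-12=30
Step 12: prey: 4+1-2=3; pred: 30+1-9=22
Step 13: prey: 3+1-1=3; pred: 22+0-6=16
Step 14: prey: 3+1-0=4; pred: 16+0-4=12
Step 15: prey: 4+1-0=5; pred: 12+0-3=9
No extinction within 15 steps

Answer: 16 both-alive 5 9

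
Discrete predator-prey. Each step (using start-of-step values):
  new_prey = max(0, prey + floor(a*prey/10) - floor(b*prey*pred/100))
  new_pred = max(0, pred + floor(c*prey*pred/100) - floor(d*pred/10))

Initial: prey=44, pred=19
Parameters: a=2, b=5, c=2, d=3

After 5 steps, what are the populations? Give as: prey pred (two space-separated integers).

Answer: 0 10

Derivation:
Step 1: prey: 44+8-41=11; pred: 19+16-5=30
Step 2: prey: 11+2-16=0; pred: 30+6-9=27
Step 3: prey: 0+0-0=0; pred: 27+0-8=19
Step 4: prey: 0+0-0=0; pred: 19+0-5=14
Step 5: prey: 0+0-0=0; pred: 14+0-4=10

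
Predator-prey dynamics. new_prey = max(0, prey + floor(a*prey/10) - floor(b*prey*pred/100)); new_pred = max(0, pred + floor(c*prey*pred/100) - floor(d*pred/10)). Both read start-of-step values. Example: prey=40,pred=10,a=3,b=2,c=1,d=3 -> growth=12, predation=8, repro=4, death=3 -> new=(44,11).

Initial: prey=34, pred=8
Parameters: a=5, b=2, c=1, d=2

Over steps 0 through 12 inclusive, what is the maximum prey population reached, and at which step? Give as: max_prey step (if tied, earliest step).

Answer: 89 4

Derivation:
Step 1: prey: 34+17-5=46; pred: 8+2-1=9
Step 2: prey: 46+23-8=61; pred: 9+4-1=12
Step 3: prey: 61+30-14=77; pred: 12+7-2=17
Step 4: prey: 77+38-26=89; pred: 17+13-3=27
Step 5: prey: 89+44-48=85; pred: 27+24-5=46
Step 6: prey: 85+42-78=49; pred: 46+39-9=76
Step 7: prey: 49+24-74=0; pred: 76+37-15=98
Step 8: prey: 0+0-0=0; pred: 98+0-19=79
Step 9: prey: 0+0-0=0; pred: 79+0-15=64
Step 10: prey: 0+0-0=0; pred: 64+0-12=52
Step 11: prey: 0+0-0=0; pred: 52+0-10=42
Step 12: prey: 0+0-0=0; pred: 42+0-8=34
Max prey = 89 at step 4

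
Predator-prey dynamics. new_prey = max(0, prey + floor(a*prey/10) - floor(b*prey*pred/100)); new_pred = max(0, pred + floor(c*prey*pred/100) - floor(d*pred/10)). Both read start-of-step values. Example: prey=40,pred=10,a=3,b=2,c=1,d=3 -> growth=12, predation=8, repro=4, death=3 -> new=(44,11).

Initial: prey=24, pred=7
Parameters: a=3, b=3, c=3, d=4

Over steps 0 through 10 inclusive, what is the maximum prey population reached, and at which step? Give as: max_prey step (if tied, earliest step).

Step 1: prey: 24+7-5=26; pred: 7+5-2=10
Step 2: prey: 26+7-7=26; pred: 10+7-4=13
Step 3: prey: 26+7-10=23; pred: 13+10-5=18
Step 4: prey: 23+6-12=17; pred: 18+12-7=23
Step 5: prey: 17+5-11=11; pred: 23+11-9=25
Step 6: prey: 11+3-8=6; pred: 25+8-10=23
Step 7: prey: 6+1-4=3; pred: 23+4-9=18
Step 8: prey: 3+0-1=2; pred: 18+1-7=12
Step 9: prey: 2+0-0=2; pred: 12+0-4=8
Step 10: prey: 2+0-0=2; pred: 8+0-3=5
Max prey = 26 at step 1

Answer: 26 1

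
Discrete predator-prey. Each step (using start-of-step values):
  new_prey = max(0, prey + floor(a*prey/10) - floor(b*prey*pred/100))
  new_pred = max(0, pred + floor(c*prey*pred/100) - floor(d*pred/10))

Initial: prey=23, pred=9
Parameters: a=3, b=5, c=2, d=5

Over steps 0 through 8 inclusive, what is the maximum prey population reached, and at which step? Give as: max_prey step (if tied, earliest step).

Answer: 27 8

Derivation:
Step 1: prey: 23+6-10=19; pred: 9+4-4=9
Step 2: prey: 19+5-8=16; pred: 9+3-4=8
Step 3: prey: 16+4-6=14; pred: 8+2-4=6
Step 4: prey: 14+4-4=14; pred: 6+1-3=4
Step 5: prey: 14+4-2=16; pred: 4+1-2=3
Step 6: prey: 16+4-2=18; pred: 3+0-1=2
Step 7: prey: 18+5-1=22; pred: 2+0-1=1
Step 8: prey: 22+6-1=27; pred: 1+0-0=1
Max prey = 27 at step 8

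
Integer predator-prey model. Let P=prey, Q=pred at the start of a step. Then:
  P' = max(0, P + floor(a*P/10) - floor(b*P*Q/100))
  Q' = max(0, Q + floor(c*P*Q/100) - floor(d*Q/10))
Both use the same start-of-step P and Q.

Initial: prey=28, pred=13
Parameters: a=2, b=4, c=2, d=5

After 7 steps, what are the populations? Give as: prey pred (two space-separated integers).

Step 1: prey: 28+5-14=19; pred: 13+7-6=14
Step 2: prey: 19+3-10=12; pred: 14+5-7=12
Step 3: prey: 12+2-5=9; pred: 12+2-6=8
Step 4: prey: 9+1-2=8; pred: 8+1-4=5
Step 5: prey: 8+1-1=8; pred: 5+0-2=3
Step 6: prey: 8+1-0=9; pred: 3+0-1=2
Step 7: prey: 9+1-0=10; pred: 2+0-1=1

Answer: 10 1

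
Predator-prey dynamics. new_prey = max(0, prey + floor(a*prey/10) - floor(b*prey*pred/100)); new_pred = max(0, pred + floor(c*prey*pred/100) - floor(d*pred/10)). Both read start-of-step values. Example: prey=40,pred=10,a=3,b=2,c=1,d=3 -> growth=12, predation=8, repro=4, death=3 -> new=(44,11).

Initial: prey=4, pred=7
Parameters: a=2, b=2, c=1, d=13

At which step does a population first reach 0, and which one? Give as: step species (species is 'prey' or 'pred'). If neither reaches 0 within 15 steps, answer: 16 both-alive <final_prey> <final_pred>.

Step 1: prey: 4+0-0=4; pred: 7+0-9=0
First extinction: pred at step 1

Answer: 1 pred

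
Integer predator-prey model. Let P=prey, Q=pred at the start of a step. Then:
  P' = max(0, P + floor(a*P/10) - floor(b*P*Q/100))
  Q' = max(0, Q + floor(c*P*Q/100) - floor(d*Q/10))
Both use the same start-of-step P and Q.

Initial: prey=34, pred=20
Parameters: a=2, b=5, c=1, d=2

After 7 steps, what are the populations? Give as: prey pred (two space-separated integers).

Answer: 1 8

Derivation:
Step 1: prey: 34+6-34=6; pred: 20+6-4=22
Step 2: prey: 6+1-6=1; pred: 22+1-4=19
Step 3: prey: 1+0-0=1; pred: 19+0-3=16
Step 4: prey: 1+0-0=1; pred: 16+0-3=13
Step 5: prey: 1+0-0=1; pred: 13+0-2=11
Step 6: prey: 1+0-0=1; pred: 11+0-2=9
Step 7: prey: 1+0-0=1; pred: 9+0-1=8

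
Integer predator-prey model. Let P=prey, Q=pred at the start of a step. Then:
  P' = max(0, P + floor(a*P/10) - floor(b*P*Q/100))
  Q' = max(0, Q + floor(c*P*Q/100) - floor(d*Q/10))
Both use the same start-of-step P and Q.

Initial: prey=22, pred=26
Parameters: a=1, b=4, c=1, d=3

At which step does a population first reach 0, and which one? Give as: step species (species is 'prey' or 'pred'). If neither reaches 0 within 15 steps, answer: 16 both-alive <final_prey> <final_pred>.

Step 1: prey: 22+2-22=2; pred: 26+5-7=24
Step 2: prey: 2+0-1=1; pred: 24+0-7=17
Step 3: prey: 1+0-0=1; pred: 17+0-5=12
Step 4: prey: 1+0-0=1; pred: 12+0-3=9
Step 5: prey: 1+0-0=1; pred: 9+0-2=7
Step 6: prey: 1+0-0=1; pred: 7+0-2=5
Step 7: prey: 1+0-0=1; pred: 5+0-1=4
Step 8: prey: 1+0-0=1; pred: 4+0-1=3
Step 9: prey: 1+0-0=1; pred: 3+0-0=3
Steps 10-15: state stable at prey=1, pred=3 (no change)
No extinction within 15 steps

Answer: 16 both-alive 1 3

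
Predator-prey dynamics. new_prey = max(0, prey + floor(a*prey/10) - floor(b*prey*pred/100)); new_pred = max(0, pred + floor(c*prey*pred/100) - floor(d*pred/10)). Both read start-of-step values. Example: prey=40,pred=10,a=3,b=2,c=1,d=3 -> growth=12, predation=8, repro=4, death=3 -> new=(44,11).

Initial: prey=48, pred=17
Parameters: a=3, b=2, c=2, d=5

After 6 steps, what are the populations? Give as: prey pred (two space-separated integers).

Answer: 3 16

Derivation:
Step 1: prey: 48+14-16=46; pred: 17+16-8=25
Step 2: prey: 46+13-23=36; pred: 25+23-12=36
Step 3: prey: 36+10-25=21; pred: 36+25-18=43
Step 4: prey: 21+6-18=9; pred: 43+18-21=40
Step 5: prey: 9+2-7=4; pred: 40+7-20=27
Step 6: prey: 4+1-2=3; pred: 27+2-13=16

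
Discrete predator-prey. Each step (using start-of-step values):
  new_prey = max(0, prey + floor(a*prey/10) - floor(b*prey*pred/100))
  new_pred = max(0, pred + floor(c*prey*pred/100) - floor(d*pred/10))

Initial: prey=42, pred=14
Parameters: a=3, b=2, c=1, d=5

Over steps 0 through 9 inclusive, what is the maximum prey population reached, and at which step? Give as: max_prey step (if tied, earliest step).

Answer: 84 9

Derivation:
Step 1: prey: 42+12-11=43; pred: 14+5-7=12
Step 2: prey: 43+12-10=45; pred: 12+5-6=11
Step 3: prey: 45+13-9=49; pred: 11+4-5=10
Step 4: prey: 49+14-9=54; pred: 10+4-5=9
Step 5: prey: 54+16-9=61; pred: 9+4-4=9
Step 6: prey: 61+18-10=69; pred: 9+5-4=10
Step 7: prey: 69+20-13=76; pred: 10+6-5=11
Step 8: prey: 76+22-16=82; pred: 11+8-5=14
Step 9: prey: 82+24-22=84; pred: 14+11-7=18
Max prey = 84 at step 9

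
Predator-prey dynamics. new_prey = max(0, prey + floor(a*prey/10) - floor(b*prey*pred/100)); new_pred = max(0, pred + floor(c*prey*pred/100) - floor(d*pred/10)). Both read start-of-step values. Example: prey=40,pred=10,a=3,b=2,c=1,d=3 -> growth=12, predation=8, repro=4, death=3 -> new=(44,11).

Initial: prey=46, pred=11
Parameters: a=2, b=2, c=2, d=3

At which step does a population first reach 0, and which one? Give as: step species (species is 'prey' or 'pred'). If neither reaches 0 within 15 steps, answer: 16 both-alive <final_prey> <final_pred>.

Answer: 16 both-alive 1 3

Derivation:
Step 1: prey: 46+9-10=45; pred: 11+10-3=18
Step 2: prey: 45+9-16=38; pred: 18+16-5=29
Step 3: prey: 38+7-22=23; pred: 29+22-8=43
Step 4: prey: 23+4-19=8; pred: 43+19-12=50
Step 5: prey: 8+1-8=1; pred: 50+8-15=43
Step 6: prey: 1+0-0=1; pred: 43+0-12=31
Step 7: prey: 1+0-0=1; pred: 31+0-9=22
Step 8: prey: 1+0-0=1; pred: 22+0-6=16
Step 9: prey: 1+0-0=1; pred: 16+0-4=12
Step 10: prey: 1+0-0=1; pred: 12+0-3=9
Step 11: prey: 1+0-0=1; pred: 9+0-2=7
Step 12: prey: 1+0-0=1; pred: 7+0-2=5
Step 13: prey: 1+0-0=1; pred: 5+0-1=4
Step 14: prey: 1+0-0=1; pred: 4+0-1=3
Step 15: prey: 1+0-0=1; pred: 3+0-0=3
No extinction within 15 steps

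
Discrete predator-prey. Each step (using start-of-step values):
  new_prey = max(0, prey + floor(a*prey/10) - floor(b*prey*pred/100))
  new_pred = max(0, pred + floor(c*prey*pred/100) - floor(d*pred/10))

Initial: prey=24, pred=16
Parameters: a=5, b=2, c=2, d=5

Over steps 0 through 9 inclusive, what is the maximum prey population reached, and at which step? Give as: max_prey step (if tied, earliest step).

Step 1: prey: 24+12-7=29; pred: 16+7-8=15
Step 2: prey: 29+14-8=35; pred: 15+8-7=16
Step 3: prey: 35+17-11=41; pred: 16+11-8=19
Step 4: prey: 41+20-15=46; pred: 19+15-9=25
Step 5: prey: 46+23-23=46; pred: 25+23-12=36
Step 6: prey: 46+23-33=36; pred: 36+33-18=51
Step 7: prey: 36+18-36=18; pred: 51+36-25=62
Step 8: prey: 18+9-22=5; pred: 62+22-31=53
Step 9: prey: 5+2-5=2; pred: 53+5-26=32
Max prey = 46 at step 4

Answer: 46 4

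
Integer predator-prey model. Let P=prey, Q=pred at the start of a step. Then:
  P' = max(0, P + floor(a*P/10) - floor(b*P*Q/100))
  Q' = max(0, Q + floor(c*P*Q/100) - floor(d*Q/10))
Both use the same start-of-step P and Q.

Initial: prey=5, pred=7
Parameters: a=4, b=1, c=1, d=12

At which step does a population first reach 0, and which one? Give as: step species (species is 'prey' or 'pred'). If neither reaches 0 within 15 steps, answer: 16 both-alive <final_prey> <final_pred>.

Answer: 1 pred

Derivation:
Step 1: prey: 5+2-0=7; pred: 7+0-8=0
First extinction: pred at step 1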